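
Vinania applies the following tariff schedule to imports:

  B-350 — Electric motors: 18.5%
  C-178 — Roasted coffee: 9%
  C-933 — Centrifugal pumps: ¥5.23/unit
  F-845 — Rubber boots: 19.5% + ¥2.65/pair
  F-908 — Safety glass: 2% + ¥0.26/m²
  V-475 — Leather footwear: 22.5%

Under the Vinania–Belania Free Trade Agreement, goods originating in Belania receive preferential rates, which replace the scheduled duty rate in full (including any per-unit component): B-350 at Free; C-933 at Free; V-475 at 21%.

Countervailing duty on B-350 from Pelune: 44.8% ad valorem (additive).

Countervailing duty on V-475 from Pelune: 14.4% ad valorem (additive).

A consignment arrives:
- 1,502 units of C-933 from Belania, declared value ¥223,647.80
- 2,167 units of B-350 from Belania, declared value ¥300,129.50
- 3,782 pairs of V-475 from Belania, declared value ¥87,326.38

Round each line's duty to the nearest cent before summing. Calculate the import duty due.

Line 1 (C-933, Belania, 1,502 units, ¥223,647.80):
Base rate for C-933 is ¥5.23/unit.
Origin Belania qualifies under the Vinania–Belania agreement and C-933 is covered: preferential rate Free applies instead.
Duty = ¥223,647.80 × 0% = ¥0.00.
Line 2 (B-350, Belania, 2,167 units, ¥300,129.50):
Base rate for B-350 is 18.5%.
Origin Belania qualifies under the Vinania–Belania agreement and B-350 is covered: preferential rate Free applies instead.
The additional-duty order on B-350 targets Pelune, not Belania; it does not apply.
Duty = ¥300,129.50 × 0% = ¥0.00.
Line 3 (V-475, Belania, 3,782 pairs, ¥87,326.38):
Base rate for V-475 is 22.5%.
Origin Belania qualifies under the Vinania–Belania agreement and V-475 is covered: preferential rate 21% applies instead.
The additional-duty order on V-475 targets Pelune, not Belania; it does not apply.
Duty = ¥87,326.38 × 21% = ¥18,338.54.
Total = ¥0.00 + ¥0.00 + ¥18,338.54 = ¥18,338.54.

¥18,338.54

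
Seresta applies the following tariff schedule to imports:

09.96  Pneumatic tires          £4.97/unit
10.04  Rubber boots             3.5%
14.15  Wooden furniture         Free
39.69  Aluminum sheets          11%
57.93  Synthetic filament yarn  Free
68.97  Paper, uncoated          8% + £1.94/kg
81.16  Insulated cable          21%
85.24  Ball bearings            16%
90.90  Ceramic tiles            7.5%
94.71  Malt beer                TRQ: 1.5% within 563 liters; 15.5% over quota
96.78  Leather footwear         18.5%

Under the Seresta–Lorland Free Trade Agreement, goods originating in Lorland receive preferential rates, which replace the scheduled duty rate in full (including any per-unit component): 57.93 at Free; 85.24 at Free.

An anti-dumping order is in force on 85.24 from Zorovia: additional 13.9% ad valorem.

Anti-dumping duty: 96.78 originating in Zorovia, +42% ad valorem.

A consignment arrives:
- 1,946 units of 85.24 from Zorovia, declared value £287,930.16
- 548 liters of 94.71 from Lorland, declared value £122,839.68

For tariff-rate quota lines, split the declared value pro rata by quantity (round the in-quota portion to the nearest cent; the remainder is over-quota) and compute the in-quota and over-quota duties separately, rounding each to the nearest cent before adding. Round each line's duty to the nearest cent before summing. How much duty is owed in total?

Line 1 (85.24, Zorovia, 1,946 units, £287,930.16):
Base rate for 85.24 is 16%.
85.24 has an FTA preferential rate, but origin Zorovia is not Lorland; base rate stands.
Additional duty on 85.24 from Zorovia: +13.9%. Applied ad valorem rate: 16% + 13.9% = 29.9%.
Duty = £287,930.16 × 29.9% = £86,091.12.
Line 2 (94.71, Lorland, 548 liters, £122,839.68):
Code 94.71 is under a tariff-rate quota (threshold 563 liters). Quantity 548 liters is within the quota, so the in-quota rate 1.5% applies to the full value.
Duty = £122,839.68 × 1.5% = £1,842.60.
Total = £86,091.12 + £1,842.60 = £87,933.72.

£87,933.72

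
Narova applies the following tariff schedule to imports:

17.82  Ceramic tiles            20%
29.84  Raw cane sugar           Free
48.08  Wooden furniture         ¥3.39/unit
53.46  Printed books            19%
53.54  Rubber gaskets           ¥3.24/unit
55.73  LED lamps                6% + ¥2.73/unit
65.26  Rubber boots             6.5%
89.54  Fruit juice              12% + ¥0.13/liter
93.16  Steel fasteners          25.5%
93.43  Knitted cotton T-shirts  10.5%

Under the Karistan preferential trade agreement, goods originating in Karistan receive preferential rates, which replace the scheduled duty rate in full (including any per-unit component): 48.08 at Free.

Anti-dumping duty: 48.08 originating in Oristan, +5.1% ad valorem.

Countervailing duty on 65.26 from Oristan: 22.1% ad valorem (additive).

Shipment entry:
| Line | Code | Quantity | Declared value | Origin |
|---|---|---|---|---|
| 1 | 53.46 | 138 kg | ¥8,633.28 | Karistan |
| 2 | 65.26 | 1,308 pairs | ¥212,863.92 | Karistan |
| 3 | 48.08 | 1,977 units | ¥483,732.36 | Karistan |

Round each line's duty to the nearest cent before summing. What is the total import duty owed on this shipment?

Line 1 (53.46, Karistan, 138 kg, ¥8,633.28):
Base rate for 53.46 is 19%.
Origin Karistan is the FTA partner but 53.46 is not on the preference list; base rate stands.
Duty = ¥8,633.28 × 19% = ¥1,640.32.
Line 2 (65.26, Karistan, 1,308 pairs, ¥212,863.92):
Base rate for 65.26 is 6.5%.
Origin Karistan is the FTA partner but 65.26 is not on the preference list; base rate stands.
The additional-duty order on 65.26 targets Oristan, not Karistan; it does not apply.
Duty = ¥212,863.92 × 6.5% = ¥13,836.15.
Line 3 (48.08, Karistan, 1,977 units, ¥483,732.36):
Base rate for 48.08 is ¥3.39/unit.
Origin Karistan qualifies under the Narova–Karistan agreement and 48.08 is covered: preferential rate Free applies instead.
The additional-duty order on 48.08 targets Oristan, not Karistan; it does not apply.
Duty = ¥483,732.36 × 0% = ¥0.00.
Total = ¥1,640.32 + ¥13,836.15 + ¥0.00 = ¥15,476.47.

¥15,476.47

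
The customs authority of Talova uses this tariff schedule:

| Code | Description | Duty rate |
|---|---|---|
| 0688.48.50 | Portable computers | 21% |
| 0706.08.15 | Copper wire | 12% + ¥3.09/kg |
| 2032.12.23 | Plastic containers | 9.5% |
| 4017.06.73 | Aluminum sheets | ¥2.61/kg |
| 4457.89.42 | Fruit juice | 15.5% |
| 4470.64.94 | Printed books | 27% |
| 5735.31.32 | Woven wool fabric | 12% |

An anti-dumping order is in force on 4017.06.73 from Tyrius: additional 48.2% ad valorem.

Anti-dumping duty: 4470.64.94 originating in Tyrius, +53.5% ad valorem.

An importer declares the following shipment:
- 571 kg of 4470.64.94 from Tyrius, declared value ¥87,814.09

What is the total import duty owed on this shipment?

¥70,690.34

Line 1 (4470.64.94, Tyrius, 571 kg, ¥87,814.09):
Base rate for 4470.64.94 is 27%.
Additional duty on 4470.64.94 from Tyrius: +53.5%. Applied ad valorem rate: 27% + 53.5% = 80.5%.
Duty = ¥87,814.09 × 80.5% = ¥70,690.34.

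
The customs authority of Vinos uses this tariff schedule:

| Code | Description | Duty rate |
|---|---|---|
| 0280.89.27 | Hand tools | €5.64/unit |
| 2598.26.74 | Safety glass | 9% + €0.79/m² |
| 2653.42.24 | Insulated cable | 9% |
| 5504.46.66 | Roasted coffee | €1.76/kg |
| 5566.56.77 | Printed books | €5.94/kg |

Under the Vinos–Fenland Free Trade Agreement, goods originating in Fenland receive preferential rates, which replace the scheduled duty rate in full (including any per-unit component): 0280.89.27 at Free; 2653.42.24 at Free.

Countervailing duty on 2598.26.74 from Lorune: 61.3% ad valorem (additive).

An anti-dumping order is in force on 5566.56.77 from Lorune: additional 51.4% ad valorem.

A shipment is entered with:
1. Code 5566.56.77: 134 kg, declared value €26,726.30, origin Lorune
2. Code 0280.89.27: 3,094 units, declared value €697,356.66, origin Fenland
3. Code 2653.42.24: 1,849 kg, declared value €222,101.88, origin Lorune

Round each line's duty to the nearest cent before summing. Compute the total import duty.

€34,522.45

Line 1 (5566.56.77, Lorune, 134 kg, €26,726.30):
Base rate for 5566.56.77 is €5.94/kg.
Additional duty on 5566.56.77 from Lorune: +51.4% ad valorem. Applied ad valorem rate = 51.4%.
Duty = €26,726.30 × 51.4% + 134 × €5.94 = €14,533.28.
Line 2 (0280.89.27, Fenland, 3,094 units, €697,356.66):
Base rate for 0280.89.27 is €5.64/unit.
Origin Fenland qualifies under the Vinos–Fenland agreement and 0280.89.27 is covered: preferential rate Free applies instead.
Duty = €697,356.66 × 0% = €0.00.
Line 3 (2653.42.24, Lorune, 1,849 kg, €222,101.88):
Base rate for 2653.42.24 is 9%.
2653.42.24 has an FTA preferential rate, but origin Lorune is not Fenland; base rate stands.
Duty = €222,101.88 × 9% = €19,989.17.
Total = €14,533.28 + €0.00 + €19,989.17 = €34,522.45.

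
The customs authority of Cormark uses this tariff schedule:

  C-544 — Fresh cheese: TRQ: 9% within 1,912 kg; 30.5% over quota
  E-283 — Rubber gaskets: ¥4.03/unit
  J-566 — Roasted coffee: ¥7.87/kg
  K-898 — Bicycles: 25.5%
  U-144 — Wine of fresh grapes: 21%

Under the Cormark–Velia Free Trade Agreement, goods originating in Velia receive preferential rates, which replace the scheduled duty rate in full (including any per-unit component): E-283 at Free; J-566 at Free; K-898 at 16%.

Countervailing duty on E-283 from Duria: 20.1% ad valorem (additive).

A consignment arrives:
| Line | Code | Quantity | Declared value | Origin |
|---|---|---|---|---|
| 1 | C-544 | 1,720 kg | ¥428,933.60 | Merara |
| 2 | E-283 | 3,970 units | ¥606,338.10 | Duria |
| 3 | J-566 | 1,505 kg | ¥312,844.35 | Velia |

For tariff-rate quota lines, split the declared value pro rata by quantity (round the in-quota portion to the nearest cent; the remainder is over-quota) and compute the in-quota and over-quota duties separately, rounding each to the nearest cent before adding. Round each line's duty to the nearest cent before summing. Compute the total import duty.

¥176,477.08

Line 1 (C-544, Merara, 1,720 kg, ¥428,933.60):
Code C-544 is under a tariff-rate quota (threshold 1,912 kg). Quantity 1,720 kg is within the quota, so the in-quota rate 9% applies to the full value.
Duty = ¥428,933.60 × 9% = ¥38,604.02.
Line 2 (E-283, Duria, 3,970 units, ¥606,338.10):
Base rate for E-283 is ¥4.03/unit.
E-283 has an FTA preferential rate, but origin Duria is not Velia; base rate stands.
Additional duty on E-283 from Duria: +20.1% ad valorem. Applied ad valorem rate = 20.1%.
Duty = ¥606,338.10 × 20.1% + 3,970 × ¥4.03 = ¥137,873.06.
Line 3 (J-566, Velia, 1,505 kg, ¥312,844.35):
Base rate for J-566 is ¥7.87/kg.
Origin Velia qualifies under the Cormark–Velia agreement and J-566 is covered: preferential rate Free applies instead.
Duty = ¥312,844.35 × 0% = ¥0.00.
Total = ¥38,604.02 + ¥137,873.06 + ¥0.00 = ¥176,477.08.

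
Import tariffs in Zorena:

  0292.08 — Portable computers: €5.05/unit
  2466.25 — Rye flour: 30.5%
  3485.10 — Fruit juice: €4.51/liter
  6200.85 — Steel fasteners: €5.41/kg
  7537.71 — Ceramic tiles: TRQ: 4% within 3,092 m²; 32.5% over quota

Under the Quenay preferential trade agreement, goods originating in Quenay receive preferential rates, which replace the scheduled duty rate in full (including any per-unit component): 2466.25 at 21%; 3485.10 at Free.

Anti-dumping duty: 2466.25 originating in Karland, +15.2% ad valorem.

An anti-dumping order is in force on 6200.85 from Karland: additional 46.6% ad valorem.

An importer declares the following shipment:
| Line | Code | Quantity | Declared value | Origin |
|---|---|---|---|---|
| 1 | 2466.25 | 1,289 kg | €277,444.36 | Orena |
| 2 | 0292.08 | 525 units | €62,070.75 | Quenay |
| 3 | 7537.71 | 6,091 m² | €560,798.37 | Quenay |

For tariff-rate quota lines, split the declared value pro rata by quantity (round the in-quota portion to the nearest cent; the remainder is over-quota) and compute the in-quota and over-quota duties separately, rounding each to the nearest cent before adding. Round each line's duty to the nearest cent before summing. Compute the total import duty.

Line 1 (2466.25, Orena, 1,289 kg, €277,444.36):
Base rate for 2466.25 is 30.5%.
2466.25 has an FTA preferential rate, but origin Orena is not Quenay; base rate stands.
The additional-duty order on 2466.25 targets Karland, not Orena; it does not apply.
Duty = €277,444.36 × 30.5% = €84,620.53.
Line 2 (0292.08, Quenay, 525 units, €62,070.75):
Base rate for 0292.08 is €5.05/unit.
Origin Quenay is the FTA partner but 0292.08 is not on the preference list; base rate stands.
Duty = 525 × €5.05 = €2,651.25.
Line 3 (7537.71, Quenay, 6,091 m², €560,798.37):
Code 7537.71 is under a tariff-rate quota (threshold 3,092 m²). In-quota: 3,092 m² at 4%; over-quota: 2,999 m² at 32.5%.
Pro-rata value split: in-quota = €560,798.37 × 3,092/6,091 = €284,680.44; over-quota = €560,798.37 − €284,680.44 = €276,117.93.
In-quota duty = €284,680.44 × 4% = €11,387.22. Over-quota duty = €276,117.93 × 32.5% = €89,738.33.
Line duty = €11,387.22 + €89,738.33 = €101,125.55.
Total = €84,620.53 + €2,651.25 + €101,125.55 = €188,397.33.

€188,397.33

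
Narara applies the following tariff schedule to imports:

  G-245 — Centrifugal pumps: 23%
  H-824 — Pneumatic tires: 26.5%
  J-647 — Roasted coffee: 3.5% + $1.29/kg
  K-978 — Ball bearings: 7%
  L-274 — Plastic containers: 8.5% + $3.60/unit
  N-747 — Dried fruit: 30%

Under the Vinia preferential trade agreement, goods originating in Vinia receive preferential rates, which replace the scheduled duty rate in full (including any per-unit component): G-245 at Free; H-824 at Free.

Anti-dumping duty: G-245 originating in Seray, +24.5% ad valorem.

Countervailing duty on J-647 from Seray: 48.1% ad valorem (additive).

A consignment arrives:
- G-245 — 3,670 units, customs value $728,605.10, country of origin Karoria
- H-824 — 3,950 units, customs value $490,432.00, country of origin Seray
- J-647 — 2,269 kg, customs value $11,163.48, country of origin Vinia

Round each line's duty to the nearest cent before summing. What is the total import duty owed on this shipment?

Line 1 (G-245, Karoria, 3,670 units, $728,605.10):
Base rate for G-245 is 23%.
G-245 has an FTA preferential rate, but origin Karoria is not Vinia; base rate stands.
The additional-duty order on G-245 targets Seray, not Karoria; it does not apply.
Duty = $728,605.10 × 23% = $167,579.17.
Line 2 (H-824, Seray, 3,950 units, $490,432.00):
Base rate for H-824 is 26.5%.
H-824 has an FTA preferential rate, but origin Seray is not Vinia; base rate stands.
Duty = $490,432.00 × 26.5% = $129,964.48.
Line 3 (J-647, Vinia, 2,269 kg, $11,163.48):
Base rate for J-647 is 3.5% + $1.29/kg.
Origin Vinia is the FTA partner but J-647 is not on the preference list; base rate stands.
The additional-duty order on J-647 targets Seray, not Vinia; it does not apply.
Duty = $11,163.48 × 3.5% + 2,269 × $1.29 = $3,317.73.
Total = $167,579.17 + $129,964.48 + $3,317.73 = $300,861.38.

$300,861.38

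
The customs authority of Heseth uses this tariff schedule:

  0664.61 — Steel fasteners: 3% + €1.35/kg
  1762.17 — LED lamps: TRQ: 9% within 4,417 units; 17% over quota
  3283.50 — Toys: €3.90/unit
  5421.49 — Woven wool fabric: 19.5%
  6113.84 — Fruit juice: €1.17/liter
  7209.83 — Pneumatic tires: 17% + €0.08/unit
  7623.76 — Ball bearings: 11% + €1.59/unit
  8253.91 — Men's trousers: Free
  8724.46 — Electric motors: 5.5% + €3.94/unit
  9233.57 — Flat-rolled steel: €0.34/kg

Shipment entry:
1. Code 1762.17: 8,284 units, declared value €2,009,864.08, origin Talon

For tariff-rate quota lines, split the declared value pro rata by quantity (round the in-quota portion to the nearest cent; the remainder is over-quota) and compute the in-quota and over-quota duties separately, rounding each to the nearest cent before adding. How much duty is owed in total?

€255,944.69

Line 1 (1762.17, Talon, 8,284 units, €2,009,864.08):
Code 1762.17 is under a tariff-rate quota (threshold 4,417 units). In-quota: 4,417 units at 9%; over-quota: 3,867 units at 17%.
Pro-rata value split: in-quota = €2,009,864.08 × 4,417/8,284 = €1,071,652.54; over-quota = €2,009,864.08 − €1,071,652.54 = €938,211.54.
In-quota duty = €1,071,652.54 × 9% = €96,448.73. Over-quota duty = €938,211.54 × 17% = €159,495.96.
Line duty = €96,448.73 + €159,495.96 = €255,944.69.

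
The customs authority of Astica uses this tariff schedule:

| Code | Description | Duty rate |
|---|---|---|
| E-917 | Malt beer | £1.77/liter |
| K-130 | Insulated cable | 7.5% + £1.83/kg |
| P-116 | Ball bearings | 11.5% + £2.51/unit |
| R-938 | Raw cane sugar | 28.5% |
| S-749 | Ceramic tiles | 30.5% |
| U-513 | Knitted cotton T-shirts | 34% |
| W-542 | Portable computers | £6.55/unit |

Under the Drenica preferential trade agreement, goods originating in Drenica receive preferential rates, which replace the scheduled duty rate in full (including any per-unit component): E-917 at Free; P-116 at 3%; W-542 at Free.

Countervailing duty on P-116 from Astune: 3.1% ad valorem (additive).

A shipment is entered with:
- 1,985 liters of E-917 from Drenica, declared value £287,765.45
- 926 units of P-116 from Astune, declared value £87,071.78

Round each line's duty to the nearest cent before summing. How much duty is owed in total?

£15,036.74

Line 1 (E-917, Drenica, 1,985 liters, £287,765.45):
Base rate for E-917 is £1.77/liter.
Origin Drenica qualifies under the Astica–Drenica agreement and E-917 is covered: preferential rate Free applies instead.
Duty = £287,765.45 × 0% = £0.00.
Line 2 (P-116, Astune, 926 units, £87,071.78):
Base rate for P-116 is 11.5% + £2.51/unit.
P-116 has an FTA preferential rate, but origin Astune is not Drenica; base rate stands.
Additional duty on P-116 from Astune: +3.1%. Applied ad valorem rate: 11.5% + 3.1% = 14.6%.
Duty = £87,071.78 × 14.6% + 926 × £2.51 = £15,036.74.
Total = £0.00 + £15,036.74 = £15,036.74.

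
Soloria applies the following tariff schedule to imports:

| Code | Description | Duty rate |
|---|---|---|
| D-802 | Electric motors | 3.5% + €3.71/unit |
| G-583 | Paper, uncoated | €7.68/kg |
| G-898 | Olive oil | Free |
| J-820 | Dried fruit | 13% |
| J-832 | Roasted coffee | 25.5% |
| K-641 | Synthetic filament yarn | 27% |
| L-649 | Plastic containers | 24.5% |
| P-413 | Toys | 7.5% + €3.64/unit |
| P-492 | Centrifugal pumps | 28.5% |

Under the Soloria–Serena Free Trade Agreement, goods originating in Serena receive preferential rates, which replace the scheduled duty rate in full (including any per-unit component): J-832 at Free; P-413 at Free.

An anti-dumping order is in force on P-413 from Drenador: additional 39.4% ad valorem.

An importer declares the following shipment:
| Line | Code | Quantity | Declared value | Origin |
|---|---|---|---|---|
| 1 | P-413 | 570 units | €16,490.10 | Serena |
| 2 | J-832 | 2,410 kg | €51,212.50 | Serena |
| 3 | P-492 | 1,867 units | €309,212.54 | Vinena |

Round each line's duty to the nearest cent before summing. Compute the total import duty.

€88,125.57

Line 1 (P-413, Serena, 570 units, €16,490.10):
Base rate for P-413 is 7.5% + €3.64/unit.
Origin Serena qualifies under the Soloria–Serena agreement and P-413 is covered: preferential rate Free applies instead.
The additional-duty order on P-413 targets Drenador, not Serena; it does not apply.
Duty = €16,490.10 × 0% = €0.00.
Line 2 (J-832, Serena, 2,410 kg, €51,212.50):
Base rate for J-832 is 25.5%.
Origin Serena qualifies under the Soloria–Serena agreement and J-832 is covered: preferential rate Free applies instead.
Duty = €51,212.50 × 0% = €0.00.
Line 3 (P-492, Vinena, 1,867 units, €309,212.54):
Base rate for P-492 is 28.5%.
Duty = €309,212.54 × 28.5% = €88,125.57.
Total = €0.00 + €0.00 + €88,125.57 = €88,125.57.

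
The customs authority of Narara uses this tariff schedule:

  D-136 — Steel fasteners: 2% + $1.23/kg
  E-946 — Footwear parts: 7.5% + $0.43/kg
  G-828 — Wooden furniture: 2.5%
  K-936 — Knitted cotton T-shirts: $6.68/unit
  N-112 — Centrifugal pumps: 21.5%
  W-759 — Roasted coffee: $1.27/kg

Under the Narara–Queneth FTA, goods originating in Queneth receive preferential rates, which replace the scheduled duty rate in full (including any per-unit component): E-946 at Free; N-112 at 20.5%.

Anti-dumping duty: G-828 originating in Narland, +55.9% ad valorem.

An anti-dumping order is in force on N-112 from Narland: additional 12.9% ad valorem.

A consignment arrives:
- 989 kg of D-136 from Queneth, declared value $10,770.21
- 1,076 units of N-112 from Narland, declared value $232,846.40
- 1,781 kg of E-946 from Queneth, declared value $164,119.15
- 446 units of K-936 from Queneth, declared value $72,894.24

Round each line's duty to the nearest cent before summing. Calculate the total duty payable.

$84,510.31

Line 1 (D-136, Queneth, 989 kg, $10,770.21):
Base rate for D-136 is 2% + $1.23/kg.
Origin Queneth is the FTA partner but D-136 is not on the preference list; base rate stands.
Duty = $10,770.21 × 2% + 989 × $1.23 = $1,431.87.
Line 2 (N-112, Narland, 1,076 units, $232,846.40):
Base rate for N-112 is 21.5%.
N-112 has an FTA preferential rate, but origin Narland is not Queneth; base rate stands.
Additional duty on N-112 from Narland: +12.9%. Applied ad valorem rate: 21.5% + 12.9% = 34.4%.
Duty = $232,846.40 × 34.4% = $80,099.16.
Line 3 (E-946, Queneth, 1,781 kg, $164,119.15):
Base rate for E-946 is 7.5% + $0.43/kg.
Origin Queneth qualifies under the Narara–Queneth agreement and E-946 is covered: preferential rate Free applies instead.
Duty = $164,119.15 × 0% = $0.00.
Line 4 (K-936, Queneth, 446 units, $72,894.24):
Base rate for K-936 is $6.68/unit.
Origin Queneth is the FTA partner but K-936 is not on the preference list; base rate stands.
Duty = 446 × $6.68 = $2,979.28.
Total = $1,431.87 + $80,099.16 + $0.00 + $2,979.28 = $84,510.31.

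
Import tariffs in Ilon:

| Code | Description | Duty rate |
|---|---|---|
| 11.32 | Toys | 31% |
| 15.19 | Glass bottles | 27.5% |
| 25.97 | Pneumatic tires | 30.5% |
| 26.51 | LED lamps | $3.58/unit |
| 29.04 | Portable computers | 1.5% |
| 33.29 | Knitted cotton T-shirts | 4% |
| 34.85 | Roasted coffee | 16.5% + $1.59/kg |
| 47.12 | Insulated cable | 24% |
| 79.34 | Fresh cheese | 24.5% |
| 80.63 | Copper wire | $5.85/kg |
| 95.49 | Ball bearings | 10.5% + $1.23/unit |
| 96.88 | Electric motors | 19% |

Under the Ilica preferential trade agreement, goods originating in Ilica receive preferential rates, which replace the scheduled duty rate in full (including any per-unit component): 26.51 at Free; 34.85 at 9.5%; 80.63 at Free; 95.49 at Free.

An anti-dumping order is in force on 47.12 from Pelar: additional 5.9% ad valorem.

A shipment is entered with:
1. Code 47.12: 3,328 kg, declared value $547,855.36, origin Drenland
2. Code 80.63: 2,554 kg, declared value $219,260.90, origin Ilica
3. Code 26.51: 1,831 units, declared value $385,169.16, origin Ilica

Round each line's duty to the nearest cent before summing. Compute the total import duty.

Line 1 (47.12, Drenland, 3,328 kg, $547,855.36):
Base rate for 47.12 is 24%.
The additional-duty order on 47.12 targets Pelar, not Drenland; it does not apply.
Duty = $547,855.36 × 24% = $131,485.29.
Line 2 (80.63, Ilica, 2,554 kg, $219,260.90):
Base rate for 80.63 is $5.85/kg.
Origin Ilica qualifies under the Ilon–Ilica agreement and 80.63 is covered: preferential rate Free applies instead.
Duty = $219,260.90 × 0% = $0.00.
Line 3 (26.51, Ilica, 1,831 units, $385,169.16):
Base rate for 26.51 is $3.58/unit.
Origin Ilica qualifies under the Ilon–Ilica agreement and 26.51 is covered: preferential rate Free applies instead.
Duty = $385,169.16 × 0% = $0.00.
Total = $131,485.29 + $0.00 + $0.00 = $131,485.29.

$131,485.29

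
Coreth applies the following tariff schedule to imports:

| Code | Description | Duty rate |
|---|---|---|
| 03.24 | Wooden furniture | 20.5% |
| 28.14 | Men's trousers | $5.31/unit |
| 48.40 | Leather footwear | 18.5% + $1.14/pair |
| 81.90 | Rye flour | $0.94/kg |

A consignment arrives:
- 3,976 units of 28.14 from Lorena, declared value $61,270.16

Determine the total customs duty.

Line 1 (28.14, Lorena, 3,976 units, $61,270.16):
Base rate for 28.14 is $5.31/unit.
Duty = 3,976 × $5.31 = $21,112.56.

$21,112.56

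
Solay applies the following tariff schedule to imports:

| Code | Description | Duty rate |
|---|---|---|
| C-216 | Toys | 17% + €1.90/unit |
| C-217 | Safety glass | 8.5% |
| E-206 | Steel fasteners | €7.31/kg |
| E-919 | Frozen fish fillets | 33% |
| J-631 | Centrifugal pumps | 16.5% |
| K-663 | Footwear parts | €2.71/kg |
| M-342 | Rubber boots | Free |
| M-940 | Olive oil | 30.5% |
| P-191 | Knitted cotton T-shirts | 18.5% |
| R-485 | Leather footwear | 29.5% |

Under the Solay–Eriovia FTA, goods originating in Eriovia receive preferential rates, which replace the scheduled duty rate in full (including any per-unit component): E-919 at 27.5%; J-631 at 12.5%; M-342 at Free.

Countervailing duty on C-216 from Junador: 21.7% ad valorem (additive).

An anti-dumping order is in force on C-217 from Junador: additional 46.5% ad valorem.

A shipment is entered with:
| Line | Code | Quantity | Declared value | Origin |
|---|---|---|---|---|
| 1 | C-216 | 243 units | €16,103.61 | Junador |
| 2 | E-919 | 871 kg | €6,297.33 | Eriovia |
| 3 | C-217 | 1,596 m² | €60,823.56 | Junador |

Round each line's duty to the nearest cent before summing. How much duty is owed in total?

Line 1 (C-216, Junador, 243 units, €16,103.61):
Base rate for C-216 is 17% + €1.90/unit.
Additional duty on C-216 from Junador: +21.7%. Applied ad valorem rate: 17% + 21.7% = 38.7%.
Duty = €16,103.61 × 38.7% + 243 × €1.90 = €6,693.80.
Line 2 (E-919, Eriovia, 871 kg, €6,297.33):
Base rate for E-919 is 33%.
Origin Eriovia qualifies under the Solay–Eriovia agreement and E-919 is covered: preferential rate 27.5% applies instead.
Duty = €6,297.33 × 27.5% = €1,731.77.
Line 3 (C-217, Junador, 1,596 m², €60,823.56):
Base rate for C-217 is 8.5%.
Additional duty on C-217 from Junador: +46.5%. Applied ad valorem rate: 8.5% + 46.5% = 55%.
Duty = €60,823.56 × 55% = €33,452.96.
Total = €6,693.80 + €1,731.77 + €33,452.96 = €41,878.53.

€41,878.53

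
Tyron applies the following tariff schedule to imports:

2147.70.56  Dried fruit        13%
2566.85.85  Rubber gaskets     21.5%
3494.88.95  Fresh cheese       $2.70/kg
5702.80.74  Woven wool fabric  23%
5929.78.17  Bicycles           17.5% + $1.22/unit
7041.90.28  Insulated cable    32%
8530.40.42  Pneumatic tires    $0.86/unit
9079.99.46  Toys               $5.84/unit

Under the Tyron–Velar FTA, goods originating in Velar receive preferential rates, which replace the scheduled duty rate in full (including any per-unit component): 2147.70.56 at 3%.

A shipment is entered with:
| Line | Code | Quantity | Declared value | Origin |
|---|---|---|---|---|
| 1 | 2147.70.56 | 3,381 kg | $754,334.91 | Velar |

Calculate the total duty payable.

Line 1 (2147.70.56, Velar, 3,381 kg, $754,334.91):
Base rate for 2147.70.56 is 13%.
Origin Velar qualifies under the Tyron–Velar agreement and 2147.70.56 is covered: preferential rate 3% applies instead.
Duty = $754,334.91 × 3% = $22,630.05.

$22,630.05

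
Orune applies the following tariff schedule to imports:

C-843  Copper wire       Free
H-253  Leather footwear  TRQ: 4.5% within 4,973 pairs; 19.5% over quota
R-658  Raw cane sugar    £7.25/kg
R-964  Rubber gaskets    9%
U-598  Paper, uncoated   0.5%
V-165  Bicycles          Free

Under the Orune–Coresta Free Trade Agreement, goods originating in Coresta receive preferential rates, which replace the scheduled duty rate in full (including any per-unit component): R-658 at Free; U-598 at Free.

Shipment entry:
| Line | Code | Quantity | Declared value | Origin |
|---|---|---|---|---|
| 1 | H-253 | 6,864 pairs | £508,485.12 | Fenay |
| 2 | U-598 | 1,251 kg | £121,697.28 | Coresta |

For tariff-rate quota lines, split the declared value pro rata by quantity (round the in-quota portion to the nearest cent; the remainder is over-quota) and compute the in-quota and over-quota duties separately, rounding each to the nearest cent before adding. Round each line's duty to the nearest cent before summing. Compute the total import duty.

Line 1 (H-253, Fenay, 6,864 pairs, £508,485.12):
Code H-253 is under a tariff-rate quota (threshold 4,973 pairs). In-quota: 4,973 pairs at 4.5%; over-quota: 1,891 pairs at 19.5%.
Pro-rata value split: in-quota = £508,485.12 × 4,973/6,864 = £368,399.84; over-quota = £508,485.12 − £368,399.84 = £140,085.28.
In-quota duty = £368,399.84 × 4.5% = £16,577.99. Over-quota duty = £140,085.28 × 19.5% = £27,316.63.
Line duty = £16,577.99 + £27,316.63 = £43,894.62.
Line 2 (U-598, Coresta, 1,251 kg, £121,697.28):
Base rate for U-598 is 0.5%.
Origin Coresta qualifies under the Orune–Coresta agreement and U-598 is covered: preferential rate Free applies instead.
Duty = £121,697.28 × 0% = £0.00.
Total = £43,894.62 + £0.00 = £43,894.62.

£43,894.62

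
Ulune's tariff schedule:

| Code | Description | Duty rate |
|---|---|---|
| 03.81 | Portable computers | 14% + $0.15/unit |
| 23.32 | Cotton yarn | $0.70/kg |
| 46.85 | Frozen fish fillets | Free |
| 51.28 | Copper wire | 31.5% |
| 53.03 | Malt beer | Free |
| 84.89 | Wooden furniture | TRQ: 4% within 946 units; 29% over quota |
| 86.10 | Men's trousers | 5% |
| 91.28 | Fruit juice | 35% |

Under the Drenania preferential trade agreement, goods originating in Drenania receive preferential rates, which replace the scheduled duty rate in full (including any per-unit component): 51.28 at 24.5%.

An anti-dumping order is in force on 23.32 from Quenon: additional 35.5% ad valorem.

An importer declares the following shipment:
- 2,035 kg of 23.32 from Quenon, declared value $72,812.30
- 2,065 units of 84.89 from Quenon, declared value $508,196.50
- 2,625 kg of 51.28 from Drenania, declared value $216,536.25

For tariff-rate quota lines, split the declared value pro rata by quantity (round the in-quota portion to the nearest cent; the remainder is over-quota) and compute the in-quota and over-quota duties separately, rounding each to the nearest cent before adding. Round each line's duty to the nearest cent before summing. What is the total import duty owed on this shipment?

$169,498.58

Line 1 (23.32, Quenon, 2,035 kg, $72,812.30):
Base rate for 23.32 is $0.70/kg.
Additional duty on 23.32 from Quenon: +35.5% ad valorem. Applied ad valorem rate = 35.5%.
Duty = $72,812.30 × 35.5% + 2,035 × $0.70 = $27,272.87.
Line 2 (84.89, Quenon, 2,065 units, $508,196.50):
Code 84.89 is under a tariff-rate quota (threshold 946 units). In-quota: 946 units at 4%; over-quota: 1,119 units at 29%.
Pro-rata value split: in-quota = $508,196.50 × 946/2,065 = $232,810.60; over-quota = $508,196.50 − $232,810.60 = $275,385.90.
In-quota duty = $232,810.60 × 4% = $9,312.42. Over-quota duty = $275,385.90 × 29% = $79,861.91.
Line duty = $9,312.42 + $79,861.91 = $89,174.33.
Line 3 (51.28, Drenania, 2,625 kg, $216,536.25):
Base rate for 51.28 is 31.5%.
Origin Drenania qualifies under the Ulune–Drenania agreement and 51.28 is covered: preferential rate 24.5% applies instead.
Duty = $216,536.25 × 24.5% = $53,051.38.
Total = $27,272.87 + $89,174.33 + $53,051.38 = $169,498.58.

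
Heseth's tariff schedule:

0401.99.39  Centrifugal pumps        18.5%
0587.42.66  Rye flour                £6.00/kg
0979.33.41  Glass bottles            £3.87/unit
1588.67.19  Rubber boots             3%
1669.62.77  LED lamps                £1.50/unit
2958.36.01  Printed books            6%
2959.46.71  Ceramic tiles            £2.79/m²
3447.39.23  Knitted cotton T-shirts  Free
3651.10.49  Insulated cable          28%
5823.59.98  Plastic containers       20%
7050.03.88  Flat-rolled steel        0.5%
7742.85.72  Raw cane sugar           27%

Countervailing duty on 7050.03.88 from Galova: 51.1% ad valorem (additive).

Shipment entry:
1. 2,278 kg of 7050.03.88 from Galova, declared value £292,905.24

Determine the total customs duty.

Line 1 (7050.03.88, Galova, 2,278 kg, £292,905.24):
Base rate for 7050.03.88 is 0.5%.
Additional duty on 7050.03.88 from Galova: +51.1%. Applied ad valorem rate: 0.5% + 51.1% = 51.6%.
Duty = £292,905.24 × 51.6% = £151,139.10.

£151,139.10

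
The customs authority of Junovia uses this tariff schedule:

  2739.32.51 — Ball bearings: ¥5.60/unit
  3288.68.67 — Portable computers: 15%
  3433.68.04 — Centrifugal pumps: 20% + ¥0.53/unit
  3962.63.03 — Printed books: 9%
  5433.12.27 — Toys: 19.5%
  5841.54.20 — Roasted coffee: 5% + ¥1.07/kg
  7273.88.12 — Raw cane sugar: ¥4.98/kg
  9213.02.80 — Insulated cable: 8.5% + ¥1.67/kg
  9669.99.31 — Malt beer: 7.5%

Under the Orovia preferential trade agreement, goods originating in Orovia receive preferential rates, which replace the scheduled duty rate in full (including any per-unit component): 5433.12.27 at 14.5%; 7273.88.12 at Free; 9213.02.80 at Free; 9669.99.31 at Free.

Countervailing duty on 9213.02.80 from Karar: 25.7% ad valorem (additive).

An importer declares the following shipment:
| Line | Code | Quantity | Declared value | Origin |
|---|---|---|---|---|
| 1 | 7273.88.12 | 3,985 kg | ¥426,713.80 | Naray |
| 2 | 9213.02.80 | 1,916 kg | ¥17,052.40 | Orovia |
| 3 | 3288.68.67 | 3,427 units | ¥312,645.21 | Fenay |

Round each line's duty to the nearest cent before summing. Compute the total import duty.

Line 1 (7273.88.12, Naray, 3,985 kg, ¥426,713.80):
Base rate for 7273.88.12 is ¥4.98/kg.
7273.88.12 has an FTA preferential rate, but origin Naray is not Orovia; base rate stands.
Duty = 3,985 × ¥4.98 = ¥19,845.30.
Line 2 (9213.02.80, Orovia, 1,916 kg, ¥17,052.40):
Base rate for 9213.02.80 is 8.5% + ¥1.67/kg.
Origin Orovia qualifies under the Junovia–Orovia agreement and 9213.02.80 is covered: preferential rate Free applies instead.
The additional-duty order on 9213.02.80 targets Karar, not Orovia; it does not apply.
Duty = ¥17,052.40 × 0% = ¥0.00.
Line 3 (3288.68.67, Fenay, 3,427 units, ¥312,645.21):
Base rate for 3288.68.67 is 15%.
Duty = ¥312,645.21 × 15% = ¥46,896.78.
Total = ¥19,845.30 + ¥0.00 + ¥46,896.78 = ¥66,742.08.

¥66,742.08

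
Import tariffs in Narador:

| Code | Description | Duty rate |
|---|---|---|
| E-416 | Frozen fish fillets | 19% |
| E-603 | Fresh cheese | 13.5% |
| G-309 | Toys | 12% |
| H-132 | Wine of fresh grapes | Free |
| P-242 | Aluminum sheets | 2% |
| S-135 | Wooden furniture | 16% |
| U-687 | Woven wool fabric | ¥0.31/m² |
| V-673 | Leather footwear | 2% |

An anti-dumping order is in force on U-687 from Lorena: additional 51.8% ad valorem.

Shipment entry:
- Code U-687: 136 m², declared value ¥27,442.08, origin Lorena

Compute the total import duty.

¥14,257.16

Line 1 (U-687, Lorena, 136 m², ¥27,442.08):
Base rate for U-687 is ¥0.31/m².
Additional duty on U-687 from Lorena: +51.8% ad valorem. Applied ad valorem rate = 51.8%.
Duty = ¥27,442.08 × 51.8% + 136 × ¥0.31 = ¥14,257.16.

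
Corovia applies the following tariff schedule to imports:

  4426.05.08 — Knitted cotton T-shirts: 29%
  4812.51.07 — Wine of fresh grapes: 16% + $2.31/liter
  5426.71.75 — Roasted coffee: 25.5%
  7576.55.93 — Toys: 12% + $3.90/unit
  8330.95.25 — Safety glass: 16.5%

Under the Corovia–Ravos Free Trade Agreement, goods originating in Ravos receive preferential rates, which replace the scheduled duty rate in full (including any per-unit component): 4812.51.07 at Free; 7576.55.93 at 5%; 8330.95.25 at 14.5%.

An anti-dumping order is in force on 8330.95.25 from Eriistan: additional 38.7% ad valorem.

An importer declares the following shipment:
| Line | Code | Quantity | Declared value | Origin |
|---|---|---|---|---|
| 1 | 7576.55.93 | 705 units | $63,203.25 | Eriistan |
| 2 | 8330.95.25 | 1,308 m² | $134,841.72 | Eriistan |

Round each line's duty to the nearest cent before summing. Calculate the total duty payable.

$84,766.52

Line 1 (7576.55.93, Eriistan, 705 units, $63,203.25):
Base rate for 7576.55.93 is 12% + $3.90/unit.
7576.55.93 has an FTA preferential rate, but origin Eriistan is not Ravos; base rate stands.
Duty = $63,203.25 × 12% + 705 × $3.90 = $10,333.89.
Line 2 (8330.95.25, Eriistan, 1,308 m², $134,841.72):
Base rate for 8330.95.25 is 16.5%.
8330.95.25 has an FTA preferential rate, but origin Eriistan is not Ravos; base rate stands.
Additional duty on 8330.95.25 from Eriistan: +38.7%. Applied ad valorem rate: 16.5% + 38.7% = 55.2%.
Duty = $134,841.72 × 55.2% = $74,432.63.
Total = $10,333.89 + $74,432.63 = $84,766.52.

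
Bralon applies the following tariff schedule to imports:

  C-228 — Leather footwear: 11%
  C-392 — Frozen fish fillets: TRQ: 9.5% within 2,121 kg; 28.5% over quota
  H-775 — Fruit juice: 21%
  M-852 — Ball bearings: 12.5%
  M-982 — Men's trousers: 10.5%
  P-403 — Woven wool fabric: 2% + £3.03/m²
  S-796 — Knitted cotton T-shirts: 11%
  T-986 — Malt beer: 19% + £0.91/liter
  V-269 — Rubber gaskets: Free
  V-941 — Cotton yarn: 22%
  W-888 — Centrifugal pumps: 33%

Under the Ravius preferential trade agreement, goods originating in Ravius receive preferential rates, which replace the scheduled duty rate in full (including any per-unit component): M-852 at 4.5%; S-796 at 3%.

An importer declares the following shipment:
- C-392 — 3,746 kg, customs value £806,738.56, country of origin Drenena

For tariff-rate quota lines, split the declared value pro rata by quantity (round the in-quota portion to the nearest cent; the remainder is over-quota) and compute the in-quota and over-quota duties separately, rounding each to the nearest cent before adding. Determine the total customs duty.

£143,132.56

Line 1 (C-392, Drenena, 3,746 kg, £806,738.56):
Code C-392 is under a tariff-rate quota (threshold 2,121 kg). In-quota: 2,121 kg at 9.5%; over-quota: 1,625 kg at 28.5%.
Pro-rata value split: in-quota = £806,738.56 × 2,121/3,746 = £456,778.56; over-quota = £806,738.56 − £456,778.56 = £349,960.00.
In-quota duty = £456,778.56 × 9.5% = £43,393.96. Over-quota duty = £349,960.00 × 28.5% = £99,738.60.
Line duty = £43,393.96 + £99,738.60 = £143,132.56.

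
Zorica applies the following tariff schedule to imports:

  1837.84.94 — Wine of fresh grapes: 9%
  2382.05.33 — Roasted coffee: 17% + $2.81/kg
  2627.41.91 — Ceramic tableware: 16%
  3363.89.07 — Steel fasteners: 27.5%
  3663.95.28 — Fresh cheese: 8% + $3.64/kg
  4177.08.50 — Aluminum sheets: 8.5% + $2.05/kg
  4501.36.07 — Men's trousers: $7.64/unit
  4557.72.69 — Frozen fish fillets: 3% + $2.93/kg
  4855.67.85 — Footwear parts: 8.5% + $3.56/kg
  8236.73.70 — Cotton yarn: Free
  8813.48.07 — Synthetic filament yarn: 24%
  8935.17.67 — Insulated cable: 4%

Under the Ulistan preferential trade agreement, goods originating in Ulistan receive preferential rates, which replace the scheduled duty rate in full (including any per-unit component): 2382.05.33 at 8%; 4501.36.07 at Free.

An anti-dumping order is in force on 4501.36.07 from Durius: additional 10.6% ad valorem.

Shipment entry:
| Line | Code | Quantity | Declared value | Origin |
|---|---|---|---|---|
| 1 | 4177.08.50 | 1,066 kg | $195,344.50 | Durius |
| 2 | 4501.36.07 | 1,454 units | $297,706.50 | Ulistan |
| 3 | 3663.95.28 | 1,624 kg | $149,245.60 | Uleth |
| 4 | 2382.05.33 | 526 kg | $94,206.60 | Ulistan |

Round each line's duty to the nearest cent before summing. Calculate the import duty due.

$44,177.12

Line 1 (4177.08.50, Durius, 1,066 kg, $195,344.50):
Base rate for 4177.08.50 is 8.5% + $2.05/kg.
Duty = $195,344.50 × 8.5% + 1,066 × $2.05 = $18,789.58.
Line 2 (4501.36.07, Ulistan, 1,454 units, $297,706.50):
Base rate for 4501.36.07 is $7.64/unit.
Origin Ulistan qualifies under the Zorica–Ulistan agreement and 4501.36.07 is covered: preferential rate Free applies instead.
The additional-duty order on 4501.36.07 targets Durius, not Ulistan; it does not apply.
Duty = $297,706.50 × 0% = $0.00.
Line 3 (3663.95.28, Uleth, 1,624 kg, $149,245.60):
Base rate for 3663.95.28 is 8% + $3.64/kg.
Duty = $149,245.60 × 8% + 1,624 × $3.64 = $17,851.01.
Line 4 (2382.05.33, Ulistan, 526 kg, $94,206.60):
Base rate for 2382.05.33 is 17% + $2.81/kg.
Origin Ulistan qualifies under the Zorica–Ulistan agreement and 2382.05.33 is covered: preferential rate 8% applies instead.
Duty = $94,206.60 × 8% = $7,536.53.
Total = $18,789.58 + $0.00 + $17,851.01 + $7,536.53 = $44,177.12.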